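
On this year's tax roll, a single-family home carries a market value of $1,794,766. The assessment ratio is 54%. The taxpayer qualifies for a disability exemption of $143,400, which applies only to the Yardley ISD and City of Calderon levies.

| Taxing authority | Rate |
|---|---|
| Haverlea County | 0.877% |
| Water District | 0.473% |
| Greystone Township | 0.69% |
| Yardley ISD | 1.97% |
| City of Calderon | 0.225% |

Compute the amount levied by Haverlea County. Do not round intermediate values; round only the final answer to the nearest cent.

$8,499.65

Assessed value = $1,794,766 × 0.54 = $969,173.64
Haverlea County taxable value = $969,173.64 (exemption does not apply)
Haverlea County levy = $969,173.64 × 0.00877 = $8,499.6528228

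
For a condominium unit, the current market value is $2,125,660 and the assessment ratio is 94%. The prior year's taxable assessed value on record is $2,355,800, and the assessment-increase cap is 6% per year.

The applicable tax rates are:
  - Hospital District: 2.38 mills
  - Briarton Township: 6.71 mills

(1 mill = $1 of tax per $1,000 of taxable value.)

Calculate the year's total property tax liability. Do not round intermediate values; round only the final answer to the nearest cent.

$18,162.91

Uncapped assessed value = $2,125,660 × 0.94 = $1,998,120.4
Cap limit = $2,355,800 × 1.06 = $2,497,148
Taxable assessed value = min($1,998,120.4, $2,497,148) = $1,998,120.4 (cap does not bind)
Hospital District: $1,998,120.4 × 0.00238 = $4,755.526552
Briarton Township: $1,998,120.4 × 0.00671 = $13,407.387884
Total = $18,162.914436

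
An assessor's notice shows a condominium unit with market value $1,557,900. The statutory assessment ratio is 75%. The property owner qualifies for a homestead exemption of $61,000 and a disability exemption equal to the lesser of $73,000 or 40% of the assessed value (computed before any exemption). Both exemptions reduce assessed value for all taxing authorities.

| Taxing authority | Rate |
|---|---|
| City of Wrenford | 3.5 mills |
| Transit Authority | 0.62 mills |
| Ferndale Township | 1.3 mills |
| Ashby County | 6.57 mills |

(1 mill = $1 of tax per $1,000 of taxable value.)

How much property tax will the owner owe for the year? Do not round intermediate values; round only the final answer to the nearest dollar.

Assessed value = $1,557,900 × 0.75 = $1,168,425
Disability exemption = min($73,000, 40% × $1,168,425) = min($73,000, $467,370) = $73,000 (dollar cap binds)
Taxable value = $1,168,425 − $61,000 − $73,000 = $1,034,425
City of Wrenford: $1,034,425 × 0.0035 = $3,620.4875
Transit Authority: $1,034,425 × 0.00062 = $641.3435
Ferndale Township: $1,034,425 × 0.0013 = $1,344.7525
Ashby County: $1,034,425 × 0.00657 = $6,796.17225
Total = $12,402.75575

$12,403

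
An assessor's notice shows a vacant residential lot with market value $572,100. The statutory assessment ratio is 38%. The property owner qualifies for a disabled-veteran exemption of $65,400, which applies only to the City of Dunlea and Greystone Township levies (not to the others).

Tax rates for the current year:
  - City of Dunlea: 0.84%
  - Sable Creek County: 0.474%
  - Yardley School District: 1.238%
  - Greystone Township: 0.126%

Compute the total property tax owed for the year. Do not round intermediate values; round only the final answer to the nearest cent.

Assessed value = $572,100 × 0.38 = $217,398
City of Dunlea: ($217,398 − $65,400) × 0.0084 = $151,998 × 0.0084 = $1,276.7832
Sable Creek County: $217,398 × 0.00474 = $1,030.46652
Yardley School District: $217,398 × 0.01238 = $2,691.38724
Greystone Township: ($217,398 − $65,400) × 0.00126 = $151,998 × 0.00126 = $191.51748
Total = $5,190.15444

$5,190.15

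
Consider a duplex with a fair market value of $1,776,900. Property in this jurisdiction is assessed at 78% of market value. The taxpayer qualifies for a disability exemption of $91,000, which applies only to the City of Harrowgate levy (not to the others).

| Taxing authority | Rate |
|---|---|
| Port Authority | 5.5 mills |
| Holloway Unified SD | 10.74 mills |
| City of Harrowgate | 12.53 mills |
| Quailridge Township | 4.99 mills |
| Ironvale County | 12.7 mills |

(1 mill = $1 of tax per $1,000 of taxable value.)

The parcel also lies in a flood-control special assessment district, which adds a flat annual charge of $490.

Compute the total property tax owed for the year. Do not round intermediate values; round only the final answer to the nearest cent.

$63,742.49

Assessed value = $1,776,900 × 0.78 = $1,385,982
Port Authority: $1,385,982 × 0.0055 = $7,622.901
Holloway Unified SD: $1,385,982 × 0.01074 = $14,885.44668
City of Harrowgate: ($1,385,982 − $91,000) × 0.01253 = $1,294,982 × 0.01253 = $16,226.12446
Quailridge Township: $1,385,982 × 0.00499 = $6,916.05018
Ironvale County: $1,385,982 × 0.0127 = $17,601.9714
Levies subtotal = $63,252.49372
Total = $63,252.49372 + $490 = $63,742.49372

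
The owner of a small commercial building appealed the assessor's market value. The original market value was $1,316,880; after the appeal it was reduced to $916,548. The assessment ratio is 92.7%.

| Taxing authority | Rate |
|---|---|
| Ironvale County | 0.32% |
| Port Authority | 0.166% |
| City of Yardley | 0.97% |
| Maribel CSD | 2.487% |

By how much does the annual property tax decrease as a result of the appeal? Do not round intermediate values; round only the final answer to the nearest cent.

Old assessed value = $1,316,880 × 0.927 = $1,220,747.76
New assessed value = $916,548 × 0.927 = $849,639.996
Combined rate = 0.0032 + 0.00166 + 0.0097 + 0.02487 = 0.03943
Old tax = $1,220,747.76 × 0.03943 = $48,134.0841768
New tax = $849,639.996 × 0.03943 = $33,501.30504228
Reduction = $48,134.0841768 − $33,501.30504228 = $14,632.77913452

$14,632.78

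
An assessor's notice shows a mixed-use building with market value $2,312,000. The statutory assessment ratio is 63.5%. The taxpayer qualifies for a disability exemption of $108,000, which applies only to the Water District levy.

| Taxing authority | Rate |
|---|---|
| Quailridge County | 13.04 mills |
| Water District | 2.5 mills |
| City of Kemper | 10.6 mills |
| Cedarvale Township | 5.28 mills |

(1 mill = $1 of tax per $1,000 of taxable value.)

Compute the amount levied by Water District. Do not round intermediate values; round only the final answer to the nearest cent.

$3,400.30

Assessed value = $2,312,000 × 0.635 = $1,468,120
Water District taxable value = $1,468,120 − $108,000 = $1,360,120
Water District levy = $1,360,120 × 0.0025 = $3,400.3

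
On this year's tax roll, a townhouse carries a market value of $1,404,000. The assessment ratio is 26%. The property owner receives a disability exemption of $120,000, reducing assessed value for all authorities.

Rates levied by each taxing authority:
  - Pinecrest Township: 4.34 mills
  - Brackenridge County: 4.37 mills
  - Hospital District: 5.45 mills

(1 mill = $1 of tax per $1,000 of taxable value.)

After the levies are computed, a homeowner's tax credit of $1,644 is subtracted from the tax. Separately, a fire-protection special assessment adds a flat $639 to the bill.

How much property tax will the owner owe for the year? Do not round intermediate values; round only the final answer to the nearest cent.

$2,464.77

Assessed value = $1,404,000 × 0.26 = $365,040
Taxable value = $365,040 − $120,000 = $245,040
Pinecrest Township: $245,040 × 0.00434 = $1,063.4736
Brackenridge County: $245,040 × 0.00437 = $1,070.8248
Hospital District: $245,040 × 0.00545 = $1,335.468
Levies subtotal = $3,469.7664
After credit = $3,469.7664 − $1,644 = $1,825.7664
Total = $1,825.7664 + $639 = $2,464.7664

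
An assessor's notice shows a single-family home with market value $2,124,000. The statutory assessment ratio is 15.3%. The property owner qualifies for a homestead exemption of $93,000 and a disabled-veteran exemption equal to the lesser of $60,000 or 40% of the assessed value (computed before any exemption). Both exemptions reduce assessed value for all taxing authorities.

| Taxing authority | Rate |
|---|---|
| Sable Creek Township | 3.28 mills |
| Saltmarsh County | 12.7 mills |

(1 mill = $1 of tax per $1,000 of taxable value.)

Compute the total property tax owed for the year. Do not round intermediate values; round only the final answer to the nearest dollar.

Assessed value = $2,124,000 × 0.153 = $324,972
Disabled-veteran exemption = min($60,000, 40% × $324,972) = min($60,000, $129,988.8) = $60,000 (dollar cap binds)
Taxable value = $324,972 − $93,000 − $60,000 = $171,972
Sable Creek Township: $171,972 × 0.00328 = $564.06816
Saltmarsh County: $171,972 × 0.0127 = $2,184.0444
Total = $2,748.11256

$2,748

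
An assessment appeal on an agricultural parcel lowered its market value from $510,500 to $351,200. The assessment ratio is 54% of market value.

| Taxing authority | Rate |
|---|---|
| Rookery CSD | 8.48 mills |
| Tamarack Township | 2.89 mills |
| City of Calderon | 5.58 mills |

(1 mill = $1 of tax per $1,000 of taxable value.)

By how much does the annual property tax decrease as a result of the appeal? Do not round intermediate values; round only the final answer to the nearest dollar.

Old assessed value = $510,500 × 0.54 = $275,670
New assessed value = $351,200 × 0.54 = $189,648
Combined rate = 0.00848 + 0.00289 + 0.00558 = 0.01695
Old tax = $275,670 × 0.01695 = $4,672.6065
New tax = $189,648 × 0.01695 = $3,214.5336
Reduction = $4,672.6065 − $3,214.5336 = $1,458.0729

$1,458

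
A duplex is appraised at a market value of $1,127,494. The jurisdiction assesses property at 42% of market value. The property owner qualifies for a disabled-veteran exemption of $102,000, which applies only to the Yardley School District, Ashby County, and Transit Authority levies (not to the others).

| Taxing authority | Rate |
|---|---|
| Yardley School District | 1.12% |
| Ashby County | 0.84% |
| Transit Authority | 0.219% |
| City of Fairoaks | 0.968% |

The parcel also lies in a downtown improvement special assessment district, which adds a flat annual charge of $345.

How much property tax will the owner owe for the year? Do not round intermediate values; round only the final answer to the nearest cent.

Assessed value = $1,127,494 × 0.42 = $473,547.48
Yardley School District: ($473,547.48 − $102,000) × 0.0112 = $371,547.48 × 0.0112 = $4,161.331776
Ashby County: ($473,547.48 − $102,000) × 0.0084 = $371,547.48 × 0.0084 = $3,120.998832
Transit Authority: ($473,547.48 − $102,000) × 0.00219 = $371,547.48 × 0.00219 = $813.6889812
City of Fairoaks: $473,547.48 × 0.00968 = $4,583.9396064
Levies subtotal = $12,679.9591956
Total = $12,679.9591956 + $345 = $13,024.9591956

$13,024.96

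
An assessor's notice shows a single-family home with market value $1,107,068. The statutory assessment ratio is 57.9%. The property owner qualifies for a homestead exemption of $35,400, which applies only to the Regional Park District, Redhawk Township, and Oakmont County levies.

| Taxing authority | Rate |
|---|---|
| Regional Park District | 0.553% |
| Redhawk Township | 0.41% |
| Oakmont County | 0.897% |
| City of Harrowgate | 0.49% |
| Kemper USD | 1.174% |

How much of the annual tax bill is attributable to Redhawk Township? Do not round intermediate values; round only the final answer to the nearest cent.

$2,482.93

Assessed value = $1,107,068 × 0.579 = $640,992.372
Redhawk Township taxable value = $640,992.372 − $35,400 = $605,592.372
Redhawk Township levy = $605,592.372 × 0.0041 = $2,482.9287252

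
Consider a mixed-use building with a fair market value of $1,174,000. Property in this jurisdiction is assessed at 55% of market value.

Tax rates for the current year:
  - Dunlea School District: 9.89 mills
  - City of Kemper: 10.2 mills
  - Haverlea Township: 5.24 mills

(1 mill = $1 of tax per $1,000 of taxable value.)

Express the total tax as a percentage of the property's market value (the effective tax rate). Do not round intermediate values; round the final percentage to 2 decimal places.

Assessed value = $1,174,000 × 0.55 = $645,700
Dunlea School District: $645,700 × 0.00989 = $6,385.973
City of Kemper: $645,700 × 0.0102 = $6,586.14
Haverlea Township: $645,700 × 0.00524 = $3,383.468
Total tax = $16,355.581
Effective rate = $16,355.581 ÷ $1,174,000 = 1.39% of market value

1.39%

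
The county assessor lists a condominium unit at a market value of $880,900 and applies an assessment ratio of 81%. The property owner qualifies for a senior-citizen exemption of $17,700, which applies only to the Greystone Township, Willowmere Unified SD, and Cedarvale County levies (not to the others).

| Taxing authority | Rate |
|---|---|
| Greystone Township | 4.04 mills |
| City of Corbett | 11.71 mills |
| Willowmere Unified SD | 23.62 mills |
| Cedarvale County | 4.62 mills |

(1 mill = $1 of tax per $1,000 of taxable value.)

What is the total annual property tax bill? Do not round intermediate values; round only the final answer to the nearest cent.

Assessed value = $880,900 × 0.81 = $713,529
Greystone Township: ($713,529 − $17,700) × 0.00404 = $695,829 × 0.00404 = $2,811.14916
City of Corbett: $713,529 × 0.01171 = $8,355.42459
Willowmere Unified SD: ($713,529 − $17,700) × 0.02362 = $695,829 × 0.02362 = $16,435.48098
Cedarvale County: ($713,529 − $17,700) × 0.00462 = $695,829 × 0.00462 = $3,214.72998
Total = $30,816.78471

$30,816.78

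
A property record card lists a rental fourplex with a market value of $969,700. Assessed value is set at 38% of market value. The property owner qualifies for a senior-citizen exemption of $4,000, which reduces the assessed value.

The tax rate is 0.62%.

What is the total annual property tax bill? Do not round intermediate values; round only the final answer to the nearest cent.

$2,259.81

Assessed value = $969,700 × 0.38 = $368,486
Taxable value = $368,486 − $4,000 = $364,486
Tax = $364,486 × 0.0062 = $2,259.8132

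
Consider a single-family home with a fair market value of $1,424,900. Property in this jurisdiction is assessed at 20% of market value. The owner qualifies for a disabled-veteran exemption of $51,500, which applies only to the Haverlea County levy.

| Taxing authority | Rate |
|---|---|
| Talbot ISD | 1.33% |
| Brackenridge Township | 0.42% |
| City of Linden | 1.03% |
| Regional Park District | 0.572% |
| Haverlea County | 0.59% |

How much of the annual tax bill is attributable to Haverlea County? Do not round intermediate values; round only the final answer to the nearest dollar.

$1,378

Assessed value = $1,424,900 × 0.2 = $284,980
Haverlea County taxable value = $284,980 − $51,500 = $233,480
Haverlea County levy = $233,480 × 0.0059 = $1,377.532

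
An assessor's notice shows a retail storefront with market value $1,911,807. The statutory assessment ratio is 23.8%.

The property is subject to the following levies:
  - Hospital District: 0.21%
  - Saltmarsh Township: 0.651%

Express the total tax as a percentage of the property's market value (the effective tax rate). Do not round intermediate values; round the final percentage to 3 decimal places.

Assessed value = $1,911,807 × 0.238 = $455,010.066
Hospital District: $455,010.066 × 0.0021 = $955.5211386
Saltmarsh Township: $455,010.066 × 0.00651 = $2,962.11552966
Total tax = $3,917.63666826
Effective rate = $3,917.63666826 ÷ $1,911,807 = 0.205% of market value

0.205%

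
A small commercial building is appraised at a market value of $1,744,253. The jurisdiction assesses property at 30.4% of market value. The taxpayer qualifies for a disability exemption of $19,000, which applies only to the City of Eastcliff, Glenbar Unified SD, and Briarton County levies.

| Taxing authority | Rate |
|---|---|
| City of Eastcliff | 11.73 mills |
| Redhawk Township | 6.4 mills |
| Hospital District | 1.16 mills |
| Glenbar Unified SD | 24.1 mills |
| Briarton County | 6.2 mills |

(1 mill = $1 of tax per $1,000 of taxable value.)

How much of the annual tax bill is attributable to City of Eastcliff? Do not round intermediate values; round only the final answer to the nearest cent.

Assessed value = $1,744,253 × 0.304 = $530,252.912
City of Eastcliff taxable value = $530,252.912 − $19,000 = $511,252.912
City of Eastcliff levy = $511,252.912 × 0.01173 = $5,996.99665776

$5,997.00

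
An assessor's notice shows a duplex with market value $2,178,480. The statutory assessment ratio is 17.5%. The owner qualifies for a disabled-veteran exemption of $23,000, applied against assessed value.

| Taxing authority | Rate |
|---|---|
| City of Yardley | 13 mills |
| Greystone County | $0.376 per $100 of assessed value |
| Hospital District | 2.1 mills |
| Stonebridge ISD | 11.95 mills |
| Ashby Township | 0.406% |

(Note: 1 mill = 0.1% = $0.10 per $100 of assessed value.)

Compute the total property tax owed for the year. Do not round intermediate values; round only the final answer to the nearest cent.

Assessed value = $2,178,480 × 0.175 = $381,234
Taxable value = $381,234 − $23,000 = $358,234
City of Yardley: $358,234 × 0.013 = $4,657.042
Greystone County: $358,234 × 0.00376 = $1,346.95984
Hospital District: $358,234 × 0.0021 = $752.2914
Stonebridge ISD: $358,234 × 0.01195 = $4,280.8963
Ashby Township: $358,234 × 0.00406 = $1,454.43004
Total = $12,491.61958

$12,491.62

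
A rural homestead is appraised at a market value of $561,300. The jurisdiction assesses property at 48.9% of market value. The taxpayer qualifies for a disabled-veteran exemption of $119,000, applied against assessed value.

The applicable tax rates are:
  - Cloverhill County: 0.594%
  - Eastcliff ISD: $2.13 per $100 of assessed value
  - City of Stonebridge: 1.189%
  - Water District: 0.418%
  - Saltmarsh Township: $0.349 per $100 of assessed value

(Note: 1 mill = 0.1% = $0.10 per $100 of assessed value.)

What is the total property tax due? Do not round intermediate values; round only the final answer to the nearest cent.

$7,276.26

Assessed value = $561,300 × 0.489 = $274,475.7
Taxable value = $274,475.7 − $119,000 = $155,475.7
Cloverhill County: $155,475.7 × 0.00594 = $923.525658
Eastcliff ISD: $155,475.7 × 0.0213 = $3,311.63241
City of Stonebridge: $155,475.7 × 0.01189 = $1,848.606073
Water District: $155,475.7 × 0.00418 = $649.888426
Saltmarsh Township: $155,475.7 × 0.00349 = $542.610193
Total = $7,276.26276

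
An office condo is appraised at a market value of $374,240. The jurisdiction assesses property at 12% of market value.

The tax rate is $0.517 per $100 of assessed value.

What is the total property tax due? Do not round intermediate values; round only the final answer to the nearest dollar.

$232

Assessed value = $374,240 × 0.12 = $44,908.8
Tax = $44,908.8 × 0.00517 = $232.178496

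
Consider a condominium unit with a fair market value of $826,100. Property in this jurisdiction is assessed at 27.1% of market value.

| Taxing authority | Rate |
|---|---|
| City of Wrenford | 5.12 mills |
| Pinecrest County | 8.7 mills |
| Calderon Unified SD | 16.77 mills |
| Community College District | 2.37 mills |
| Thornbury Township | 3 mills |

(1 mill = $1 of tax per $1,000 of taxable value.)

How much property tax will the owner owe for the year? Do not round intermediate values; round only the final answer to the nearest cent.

$8,050.48

Assessed value = $826,100 × 0.271 = $223,873.1
City of Wrenford: $223,873.1 × 0.00512 = $1,146.230272
Pinecrest County: $223,873.1 × 0.0087 = $1,947.69597
Calderon Unified SD: $223,873.1 × 0.01677 = $3,754.351887
Community College District: $223,873.1 × 0.00237 = $530.579247
Thornbury Township: $223,873.1 × 0.003 = $671.6193
Total = $1,146.230272 + $1,947.69597 + $3,754.351887 + $530.579247 + $671.6193 = $8,050.476676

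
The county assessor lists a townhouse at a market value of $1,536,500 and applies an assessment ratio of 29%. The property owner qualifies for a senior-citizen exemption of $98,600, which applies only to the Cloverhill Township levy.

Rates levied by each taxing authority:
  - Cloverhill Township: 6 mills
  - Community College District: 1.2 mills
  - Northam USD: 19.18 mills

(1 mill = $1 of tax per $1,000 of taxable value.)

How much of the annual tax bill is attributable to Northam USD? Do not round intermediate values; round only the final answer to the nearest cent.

Assessed value = $1,536,500 × 0.29 = $445,585
Northam USD taxable value = $445,585 (exemption does not apply)
Northam USD levy = $445,585 × 0.01918 = $8,546.3203

$8,546.32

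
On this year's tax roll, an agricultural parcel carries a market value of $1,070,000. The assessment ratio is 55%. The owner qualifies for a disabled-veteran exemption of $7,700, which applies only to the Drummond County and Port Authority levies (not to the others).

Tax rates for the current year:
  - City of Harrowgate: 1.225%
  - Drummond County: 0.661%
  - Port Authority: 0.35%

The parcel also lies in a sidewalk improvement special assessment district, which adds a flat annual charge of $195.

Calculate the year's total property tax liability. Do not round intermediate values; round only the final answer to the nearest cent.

Assessed value = $1,070,000 × 0.55 = $588,500
City of Harrowgate: $588,500 × 0.01225 = $7,209.125
Drummond County: ($588,500 − $7,700) × 0.00661 = $580,800 × 0.00661 = $3,839.088
Port Authority: ($588,500 − $7,700) × 0.0035 = $580,800 × 0.0035 = $2,032.8
Levies subtotal = $13,081.013
Total = $13,081.013 + $195 = $13,276.013

$13,276.01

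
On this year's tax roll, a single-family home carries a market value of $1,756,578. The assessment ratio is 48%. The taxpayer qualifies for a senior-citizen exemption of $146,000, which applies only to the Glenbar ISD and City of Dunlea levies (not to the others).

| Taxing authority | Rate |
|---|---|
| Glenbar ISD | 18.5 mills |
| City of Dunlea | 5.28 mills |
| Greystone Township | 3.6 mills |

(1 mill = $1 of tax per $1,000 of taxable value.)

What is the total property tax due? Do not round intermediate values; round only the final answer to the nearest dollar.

$19,614

Assessed value = $1,756,578 × 0.48 = $843,157.44
Glenbar ISD: ($843,157.44 − $146,000) × 0.0185 = $697,157.44 × 0.0185 = $12,897.41264
City of Dunlea: ($843,157.44 − $146,000) × 0.00528 = $697,157.44 × 0.00528 = $3,680.9912832
Greystone Township: $843,157.44 × 0.0036 = $3,035.366784
Total = $19,613.7707072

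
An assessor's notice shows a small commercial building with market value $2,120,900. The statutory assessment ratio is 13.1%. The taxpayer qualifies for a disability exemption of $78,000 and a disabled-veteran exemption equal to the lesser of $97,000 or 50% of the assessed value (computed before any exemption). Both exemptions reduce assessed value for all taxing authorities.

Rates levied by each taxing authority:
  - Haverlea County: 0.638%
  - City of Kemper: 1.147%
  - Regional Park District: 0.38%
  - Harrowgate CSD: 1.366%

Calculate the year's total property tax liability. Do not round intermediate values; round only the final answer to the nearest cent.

$3,631.21

Assessed value = $2,120,900 × 0.131 = $277,837.9
Disabled-veteran exemption = min($97,000, 50% × $277,837.9) = min($97,000, $138,918.95) = $97,000 (dollar cap binds)
Taxable value = $277,837.9 − $78,000 − $97,000 = $102,837.9
Haverlea County: $102,837.9 × 0.00638 = $656.105802
City of Kemper: $102,837.9 × 0.01147 = $1,179.550713
Regional Park District: $102,837.9 × 0.0038 = $390.78402
Harrowgate CSD: $102,837.9 × 0.01366 = $1,404.765714
Total = $3,631.206249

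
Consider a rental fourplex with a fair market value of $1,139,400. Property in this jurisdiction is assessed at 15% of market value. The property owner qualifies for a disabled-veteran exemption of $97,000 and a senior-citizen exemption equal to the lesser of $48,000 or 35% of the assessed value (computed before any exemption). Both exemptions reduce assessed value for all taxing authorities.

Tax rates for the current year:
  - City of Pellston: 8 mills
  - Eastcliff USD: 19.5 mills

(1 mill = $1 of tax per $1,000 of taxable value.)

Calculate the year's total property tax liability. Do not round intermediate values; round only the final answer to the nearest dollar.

$713

Assessed value = $1,139,400 × 0.15 = $170,910
Senior-citizen exemption = min($48,000, 35% × $170,910) = min($48,000, $59,818.5) = $48,000 (dollar cap binds)
Taxable value = $170,910 − $97,000 − $48,000 = $25,910
City of Pellston: $25,910 × 0.008 = $207.28
Eastcliff USD: $25,910 × 0.0195 = $505.245
Total = $712.525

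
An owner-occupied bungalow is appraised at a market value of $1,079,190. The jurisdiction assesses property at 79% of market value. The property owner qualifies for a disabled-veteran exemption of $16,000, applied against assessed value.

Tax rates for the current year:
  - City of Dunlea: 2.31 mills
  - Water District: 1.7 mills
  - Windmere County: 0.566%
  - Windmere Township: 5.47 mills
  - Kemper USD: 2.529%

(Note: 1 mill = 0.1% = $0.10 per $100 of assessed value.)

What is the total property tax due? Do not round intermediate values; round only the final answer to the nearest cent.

$33,822.12

Assessed value = $1,079,190 × 0.79 = $852,560.1
Taxable value = $852,560.1 − $16,000 = $836,560.1
City of Dunlea: $836,560.1 × 0.00231 = $1,932.453831
Water District: $836,560.1 × 0.0017 = $1,422.15217
Windmere County: $836,560.1 × 0.00566 = $4,734.930166
Windmere Township: $836,560.1 × 0.00547 = $4,575.983747
Kemper USD: $836,560.1 × 0.02529 = $21,156.604929
Total = $33,822.124843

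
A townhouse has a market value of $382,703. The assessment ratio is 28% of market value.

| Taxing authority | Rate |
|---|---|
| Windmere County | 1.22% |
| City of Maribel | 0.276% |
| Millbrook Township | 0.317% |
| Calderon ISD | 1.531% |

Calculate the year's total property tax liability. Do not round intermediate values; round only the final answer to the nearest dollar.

$3,583

Assessed value = $382,703 × 0.28 = $107,156.84
Windmere County: $107,156.84 × 0.0122 = $1,307.313448
City of Maribel: $107,156.84 × 0.00276 = $295.7528784
Millbrook Township: $107,156.84 × 0.00317 = $339.6871828
Calderon ISD: $107,156.84 × 0.01531 = $1,640.5712204
Total = $1,307.313448 + $295.7528784 + $339.6871828 + $1,640.5712204 = $3,583.3247296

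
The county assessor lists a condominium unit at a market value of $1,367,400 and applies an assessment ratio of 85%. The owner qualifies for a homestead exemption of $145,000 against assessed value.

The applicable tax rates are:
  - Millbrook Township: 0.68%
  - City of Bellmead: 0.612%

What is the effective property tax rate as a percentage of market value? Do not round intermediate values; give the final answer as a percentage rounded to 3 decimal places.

0.961%

Assessed value = $1,367,400 × 0.85 = $1,162,290
Taxable value = $1,162,290 − $145,000 = $1,017,290
Millbrook Township: $1,017,290 × 0.0068 = $6,917.572
City of Bellmead: $1,017,290 × 0.00612 = $6,225.8148
Total tax = $13,143.3868
Effective rate = $13,143.3868 ÷ $1,367,400 = 0.961% of market value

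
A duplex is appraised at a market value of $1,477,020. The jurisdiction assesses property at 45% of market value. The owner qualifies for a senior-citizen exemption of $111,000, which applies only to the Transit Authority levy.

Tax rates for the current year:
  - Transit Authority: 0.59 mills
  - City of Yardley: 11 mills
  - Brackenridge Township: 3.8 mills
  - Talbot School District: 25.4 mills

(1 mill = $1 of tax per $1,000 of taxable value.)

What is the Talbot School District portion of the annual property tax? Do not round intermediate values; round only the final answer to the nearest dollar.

$16,882

Assessed value = $1,477,020 × 0.45 = $664,659
Talbot School District taxable value = $664,659 (exemption does not apply)
Talbot School District levy = $664,659 × 0.0254 = $16,882.3386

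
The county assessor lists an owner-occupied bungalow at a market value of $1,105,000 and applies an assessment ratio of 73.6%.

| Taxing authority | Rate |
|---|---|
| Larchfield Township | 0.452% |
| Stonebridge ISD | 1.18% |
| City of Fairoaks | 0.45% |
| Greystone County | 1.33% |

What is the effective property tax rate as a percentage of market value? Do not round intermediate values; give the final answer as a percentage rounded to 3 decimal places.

2.511%

Assessed value = $1,105,000 × 0.736 = $813,280
Larchfield Township: $813,280 × 0.00452 = $3,676.0256
Stonebridge ISD: $813,280 × 0.0118 = $9,596.704
City of Fairoaks: $813,280 × 0.0045 = $3,659.76
Greystone County: $813,280 × 0.0133 = $10,816.624
Total tax = $27,749.1136
Effective rate = $27,749.1136 ÷ $1,105,000 = 2.511% of market value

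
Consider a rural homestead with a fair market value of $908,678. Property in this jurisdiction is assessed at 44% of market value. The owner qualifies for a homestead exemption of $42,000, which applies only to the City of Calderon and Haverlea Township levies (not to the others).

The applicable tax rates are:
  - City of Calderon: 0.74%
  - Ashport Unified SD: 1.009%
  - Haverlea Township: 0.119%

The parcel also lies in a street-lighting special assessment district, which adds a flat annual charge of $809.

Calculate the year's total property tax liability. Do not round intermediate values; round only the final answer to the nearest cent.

$7,916.83

Assessed value = $908,678 × 0.44 = $399,818.32
City of Calderon: ($399,818.32 − $42,000) × 0.0074 = $357,818.32 × 0.0074 = $2,647.855568
Ashport Unified SD: $399,818.32 × 0.01009 = $4,034.1668488
Haverlea Township: ($399,818.32 − $42,000) × 0.00119 = $357,818.32 × 0.00119 = $425.8038008
Levies subtotal = $7,107.8262176
Total = $7,107.8262176 + $809 = $7,916.8262176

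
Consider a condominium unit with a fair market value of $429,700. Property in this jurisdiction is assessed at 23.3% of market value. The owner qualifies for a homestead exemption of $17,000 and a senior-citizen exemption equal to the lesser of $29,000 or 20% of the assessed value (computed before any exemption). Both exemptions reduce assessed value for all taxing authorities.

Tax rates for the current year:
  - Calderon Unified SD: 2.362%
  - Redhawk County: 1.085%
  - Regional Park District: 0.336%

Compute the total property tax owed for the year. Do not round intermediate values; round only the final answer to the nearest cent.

Assessed value = $429,700 × 0.233 = $100,120.1
Senior-citizen exemption = min($29,000, 20% × $100,120.1) = min($29,000, $20,024.02) = $20,024.02 (percentage binds)
Taxable value = $100,120.1 − $17,000 − $20,024.02 = $63,096.08
Calderon Unified SD: $63,096.08 × 0.02362 = $1,490.3294096
Redhawk County: $63,096.08 × 0.01085 = $684.592468
Regional Park District: $63,096.08 × 0.00336 = $212.0028288
Total = $2,386.9247064

$2,386.92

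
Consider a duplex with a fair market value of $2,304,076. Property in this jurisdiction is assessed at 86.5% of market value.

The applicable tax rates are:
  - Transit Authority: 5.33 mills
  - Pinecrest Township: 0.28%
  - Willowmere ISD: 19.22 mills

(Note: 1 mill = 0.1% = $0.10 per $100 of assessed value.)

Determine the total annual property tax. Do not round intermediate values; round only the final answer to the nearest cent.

$54,509.25

Assessed value = $2,304,076 × 0.865 = $1,993,025.74
Transit Authority: $1,993,025.74 × 0.00533 = $10,622.8271942
Pinecrest Township: $1,993,025.74 × 0.0028 = $5,580.472072
Willowmere ISD: $1,993,025.74 × 0.01922 = $38,305.9547228
Total = $54,509.253989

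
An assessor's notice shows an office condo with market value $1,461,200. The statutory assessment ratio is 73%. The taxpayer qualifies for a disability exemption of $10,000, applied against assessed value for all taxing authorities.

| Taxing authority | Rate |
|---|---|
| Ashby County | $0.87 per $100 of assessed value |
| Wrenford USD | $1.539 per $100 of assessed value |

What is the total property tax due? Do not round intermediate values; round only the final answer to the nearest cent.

$25,455.32

Assessed value = $1,461,200 × 0.73 = $1,066,676
Taxable value = $1,066,676 − $10,000 = $1,056,676
Ashby County: $1,056,676 × 0.0087 = $9,193.0812
Wrenford USD: $1,056,676 × 0.01539 = $16,262.24364
Total = $9,193.0812 + $16,262.24364 = $25,455.32484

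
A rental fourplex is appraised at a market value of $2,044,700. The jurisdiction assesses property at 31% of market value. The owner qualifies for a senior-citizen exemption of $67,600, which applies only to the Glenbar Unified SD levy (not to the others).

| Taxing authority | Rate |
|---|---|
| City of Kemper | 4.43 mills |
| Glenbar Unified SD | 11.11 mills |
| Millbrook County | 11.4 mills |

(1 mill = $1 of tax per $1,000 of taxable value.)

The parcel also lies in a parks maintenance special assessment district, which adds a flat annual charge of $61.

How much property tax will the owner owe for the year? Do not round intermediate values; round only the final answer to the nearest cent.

Assessed value = $2,044,700 × 0.31 = $633,857
City of Kemper: $633,857 × 0.00443 = $2,807.98651
Glenbar Unified SD: ($633,857 − $67,600) × 0.01111 = $566,257 × 0.01111 = $6,291.11527
Millbrook County: $633,857 × 0.0114 = $7,225.9698
Levies subtotal = $16,325.07158
Total = $16,325.07158 + $61 = $16,386.07158

$16,386.07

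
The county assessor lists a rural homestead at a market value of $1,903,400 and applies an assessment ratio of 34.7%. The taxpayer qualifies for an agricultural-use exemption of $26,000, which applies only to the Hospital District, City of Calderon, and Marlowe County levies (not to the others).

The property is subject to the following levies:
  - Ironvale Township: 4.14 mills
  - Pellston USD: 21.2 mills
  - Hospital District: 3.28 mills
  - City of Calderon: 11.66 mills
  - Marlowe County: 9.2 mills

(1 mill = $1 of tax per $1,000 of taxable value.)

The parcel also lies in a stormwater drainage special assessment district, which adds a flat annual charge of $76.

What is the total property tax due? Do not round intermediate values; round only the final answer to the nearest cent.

Assessed value = $1,903,400 × 0.347 = $660,479.8
Ironvale Township: $660,479.8 × 0.00414 = $2,734.386372
Pellston USD: $660,479.8 × 0.0212 = $14,002.17176
Hospital District: ($660,479.8 − $26,000) × 0.00328 = $634,479.8 × 0.00328 = $2,081.093744
City of Calderon: ($660,479.8 − $26,000) × 0.01166 = $634,479.8 × 0.01166 = $7,398.034468
Marlowe County: ($660,479.8 − $26,000) × 0.0092 = $634,479.8 × 0.0092 = $5,837.21416
Levies subtotal = $32,052.900504
Total = $32,052.900504 + $76 = $32,128.900504

$32,128.90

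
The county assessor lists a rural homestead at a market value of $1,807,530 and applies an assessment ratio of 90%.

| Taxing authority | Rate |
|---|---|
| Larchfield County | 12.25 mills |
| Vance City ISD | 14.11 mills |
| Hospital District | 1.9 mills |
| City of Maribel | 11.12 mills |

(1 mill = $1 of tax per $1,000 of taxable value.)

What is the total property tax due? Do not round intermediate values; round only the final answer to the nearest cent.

Assessed value = $1,807,530 × 0.9 = $1,626,777
Larchfield County: $1,626,777 × 0.01225 = $19,928.01825
Vance City ISD: $1,626,777 × 0.01411 = $22,953.82347
Hospital District: $1,626,777 × 0.0019 = $3,090.8763
City of Maribel: $1,626,777 × 0.01112 = $18,089.76024
Total = $19,928.01825 + $22,953.82347 + $3,090.8763 + $18,089.76024 = $64,062.47826

$64,062.48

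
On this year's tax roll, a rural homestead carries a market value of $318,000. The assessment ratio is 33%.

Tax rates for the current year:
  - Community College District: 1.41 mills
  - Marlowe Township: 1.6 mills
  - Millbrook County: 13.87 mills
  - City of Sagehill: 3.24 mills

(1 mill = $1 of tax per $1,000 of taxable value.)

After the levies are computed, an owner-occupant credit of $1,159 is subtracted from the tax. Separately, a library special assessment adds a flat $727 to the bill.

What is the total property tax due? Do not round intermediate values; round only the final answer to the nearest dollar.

Assessed value = $318,000 × 0.33 = $104,940
Community College District: $104,940 × 0.00141 = $147.9654
Marlowe Township: $104,940 × 0.0016 = $167.904
Millbrook County: $104,940 × 0.01387 = $1,455.5178
City of Sagehill: $104,940 × 0.00324 = $340.0056
Levies subtotal = $2,111.3928
After credit = $2,111.3928 − $1,159 = $952.3928
Total = $952.3928 + $727 = $1,679.3928

$1,679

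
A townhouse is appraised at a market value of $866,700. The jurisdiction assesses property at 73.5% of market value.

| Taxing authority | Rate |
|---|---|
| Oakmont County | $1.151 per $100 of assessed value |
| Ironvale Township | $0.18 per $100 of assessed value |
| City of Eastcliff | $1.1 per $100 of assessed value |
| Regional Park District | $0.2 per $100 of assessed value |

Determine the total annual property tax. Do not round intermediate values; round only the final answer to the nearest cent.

$16,760.11

Assessed value = $866,700 × 0.735 = $637,024.5
Oakmont County: $637,024.5 × 0.01151 = $7,332.151995
Ironvale Township: $637,024.5 × 0.0018 = $1,146.6441
City of Eastcliff: $637,024.5 × 0.011 = $7,007.2695
Regional Park District: $637,024.5 × 0.002 = $1,274.049
Total = $7,332.151995 + $1,146.6441 + $7,007.2695 + $1,274.049 = $16,760.114595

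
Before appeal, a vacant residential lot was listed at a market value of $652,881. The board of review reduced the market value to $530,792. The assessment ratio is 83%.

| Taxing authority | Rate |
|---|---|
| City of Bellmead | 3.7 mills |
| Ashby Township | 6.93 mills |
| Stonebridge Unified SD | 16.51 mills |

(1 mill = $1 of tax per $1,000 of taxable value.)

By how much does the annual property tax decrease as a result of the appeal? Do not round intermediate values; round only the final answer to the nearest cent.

$2,750.20

Old assessed value = $652,881 × 0.83 = $541,891.23
New assessed value = $530,792 × 0.83 = $440,557.36
Combined rate = 0.0037 + 0.00693 + 0.01651 = 0.02714
Old tax = $541,891.23 × 0.02714 = $14,706.9279822
New tax = $440,557.36 × 0.02714 = $11,956.7267504
Reduction = $14,706.9279822 − $11,956.7267504 = $2,750.2012318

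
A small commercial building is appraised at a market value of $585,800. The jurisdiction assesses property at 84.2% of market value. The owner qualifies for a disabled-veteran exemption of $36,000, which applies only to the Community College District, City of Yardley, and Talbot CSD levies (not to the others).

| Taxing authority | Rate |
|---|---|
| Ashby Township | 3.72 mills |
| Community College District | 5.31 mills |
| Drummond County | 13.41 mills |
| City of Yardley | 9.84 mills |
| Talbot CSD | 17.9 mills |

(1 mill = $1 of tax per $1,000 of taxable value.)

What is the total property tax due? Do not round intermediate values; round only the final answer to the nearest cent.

Assessed value = $585,800 × 0.842 = $493,243.6
Ashby Township: $493,243.6 × 0.00372 = $1,834.866192
Community College District: ($493,243.6 − $36,000) × 0.00531 = $457,243.6 × 0.00531 = $2,427.963516
Drummond County: $493,243.6 × 0.01341 = $6,614.396676
City of Yardley: ($493,243.6 − $36,000) × 0.00984 = $457,243.6 × 0.00984 = $4,499.277024
Talbot CSD: ($493,243.6 − $36,000) × 0.0179 = $457,243.6 × 0.0179 = $8,184.66044
Total = $23,561.163848

$23,561.16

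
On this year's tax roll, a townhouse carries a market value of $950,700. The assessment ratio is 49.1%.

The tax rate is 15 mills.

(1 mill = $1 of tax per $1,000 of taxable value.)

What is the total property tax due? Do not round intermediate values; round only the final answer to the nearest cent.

$7,001.91

Assessed value = $950,700 × 0.491 = $466,793.7
Tax = $466,793.7 × 0.015 = $7,001.9055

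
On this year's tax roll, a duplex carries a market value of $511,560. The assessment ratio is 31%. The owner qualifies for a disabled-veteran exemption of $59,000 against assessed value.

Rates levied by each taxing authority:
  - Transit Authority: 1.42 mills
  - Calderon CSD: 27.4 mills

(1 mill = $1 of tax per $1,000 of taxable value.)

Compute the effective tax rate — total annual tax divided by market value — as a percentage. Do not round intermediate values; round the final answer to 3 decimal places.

0.561%

Assessed value = $511,560 × 0.31 = $158,583.6
Taxable value = $158,583.6 − $59,000 = $99,583.6
Transit Authority: $99,583.6 × 0.00142 = $141.408712
Calderon CSD: $99,583.6 × 0.0274 = $2,728.59064
Total tax = $2,869.999352
Effective rate = $2,869.999352 ÷ $511,560 = 0.561% of market value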